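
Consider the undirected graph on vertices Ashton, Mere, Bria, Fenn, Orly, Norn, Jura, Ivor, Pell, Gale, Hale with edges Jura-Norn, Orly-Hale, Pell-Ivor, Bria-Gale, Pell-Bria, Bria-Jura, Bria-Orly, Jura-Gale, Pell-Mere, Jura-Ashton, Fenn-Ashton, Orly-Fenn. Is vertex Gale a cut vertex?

No

Deleting Gale leaves 1 component (was 1) (its neighbors Bria, Jura remain connected to each other), so Gale is not a cut vertex.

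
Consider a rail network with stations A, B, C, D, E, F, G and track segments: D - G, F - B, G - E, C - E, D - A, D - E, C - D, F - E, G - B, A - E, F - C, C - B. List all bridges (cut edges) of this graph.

none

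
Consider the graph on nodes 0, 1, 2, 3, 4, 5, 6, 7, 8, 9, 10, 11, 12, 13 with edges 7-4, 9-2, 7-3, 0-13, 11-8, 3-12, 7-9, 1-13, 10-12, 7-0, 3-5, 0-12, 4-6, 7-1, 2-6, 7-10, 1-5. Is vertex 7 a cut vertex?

Yes

Deleting 7 raises the number of components from 2 to 3, so 7 is a cut vertex.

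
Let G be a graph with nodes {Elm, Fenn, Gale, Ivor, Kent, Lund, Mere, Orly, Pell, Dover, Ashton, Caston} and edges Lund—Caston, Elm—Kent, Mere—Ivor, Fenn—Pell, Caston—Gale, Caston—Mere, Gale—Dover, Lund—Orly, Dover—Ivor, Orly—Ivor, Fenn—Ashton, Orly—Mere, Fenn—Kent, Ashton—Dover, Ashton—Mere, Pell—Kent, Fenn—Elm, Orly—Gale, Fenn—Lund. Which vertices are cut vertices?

Removing Fenn increases the component count from 1 to 2, so Fenn is a cut vertex.
By contrast removing Caston leaves 1 component; it is not a cut vertex. No other vertex is a cut vertex either.

Fenn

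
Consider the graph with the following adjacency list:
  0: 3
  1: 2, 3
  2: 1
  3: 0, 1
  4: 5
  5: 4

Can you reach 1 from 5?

No

The component containing 5 is {4, 5}, and 1 is not in it.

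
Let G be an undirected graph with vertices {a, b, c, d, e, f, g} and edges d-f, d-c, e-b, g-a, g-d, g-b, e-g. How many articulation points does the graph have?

2

Removing d increases the component count from 1 to 3, so d is a cut vertex.
Removing g increases the component count from 1 to 3, so g is a cut vertex.
By contrast removing c leaves 1 component; it is not a cut vertex. No other vertex is a cut vertex either.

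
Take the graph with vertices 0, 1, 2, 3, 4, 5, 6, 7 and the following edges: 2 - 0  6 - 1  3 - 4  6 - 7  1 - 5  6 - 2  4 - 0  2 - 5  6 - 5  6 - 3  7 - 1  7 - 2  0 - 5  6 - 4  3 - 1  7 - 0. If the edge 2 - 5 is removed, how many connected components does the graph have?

1

2 and 5 are still connected via 2-6-5, so the component count stays at 1.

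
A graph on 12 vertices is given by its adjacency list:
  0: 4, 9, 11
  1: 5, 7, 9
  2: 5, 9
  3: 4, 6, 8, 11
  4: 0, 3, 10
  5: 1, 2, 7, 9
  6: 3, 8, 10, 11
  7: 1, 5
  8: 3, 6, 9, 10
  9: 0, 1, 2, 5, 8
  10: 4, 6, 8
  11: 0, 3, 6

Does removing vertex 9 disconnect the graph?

Yes

Deleting 9 raises the number of components from 1 to 2, so 9 is a cut vertex.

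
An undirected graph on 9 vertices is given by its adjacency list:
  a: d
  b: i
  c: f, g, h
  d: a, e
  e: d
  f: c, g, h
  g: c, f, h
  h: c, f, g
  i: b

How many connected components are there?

3

Starting from b we can reach b, i. That is one component of size 2.
Starting from a we can reach a, d, e. That is one component of size 3.
Starting from c we can reach c, f, g, h. That is one component of size 4.
Total: 3 components.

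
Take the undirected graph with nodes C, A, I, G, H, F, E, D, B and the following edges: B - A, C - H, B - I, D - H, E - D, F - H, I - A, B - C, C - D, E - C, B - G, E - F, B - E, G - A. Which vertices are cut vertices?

B

Removing B increases the component count from 1 to 2, so B is a cut vertex.
By contrast removing I leaves 1 component; it is not a cut vertex. No other vertex is a cut vertex either.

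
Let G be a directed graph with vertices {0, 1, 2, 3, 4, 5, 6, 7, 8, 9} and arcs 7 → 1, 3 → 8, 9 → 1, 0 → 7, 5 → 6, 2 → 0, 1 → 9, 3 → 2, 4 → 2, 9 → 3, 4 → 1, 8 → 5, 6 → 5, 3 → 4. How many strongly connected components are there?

{0, 1, 2, 3, 4, 7, 9} are all mutually reachable — one SCC of size 7.
{5, 6} are all mutually reachable — one SCC of size 2.
{8} is an SCC by itself.
That gives 3 strongly connected components.

3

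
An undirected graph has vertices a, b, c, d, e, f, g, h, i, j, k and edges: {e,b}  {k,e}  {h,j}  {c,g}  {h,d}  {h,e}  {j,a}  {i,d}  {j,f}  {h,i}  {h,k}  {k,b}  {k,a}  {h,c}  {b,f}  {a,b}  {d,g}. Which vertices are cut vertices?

Removing h increases the component count from 1 to 2, so h is a cut vertex.
By contrast removing d leaves 1 component; it is not a cut vertex. No other vertex is a cut vertex either.

h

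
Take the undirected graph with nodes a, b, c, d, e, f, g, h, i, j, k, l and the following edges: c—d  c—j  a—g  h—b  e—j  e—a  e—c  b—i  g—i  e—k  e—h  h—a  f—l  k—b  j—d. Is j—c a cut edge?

No

After removing j—c, the path j-e-c still connects them, so the edge is not a bridge.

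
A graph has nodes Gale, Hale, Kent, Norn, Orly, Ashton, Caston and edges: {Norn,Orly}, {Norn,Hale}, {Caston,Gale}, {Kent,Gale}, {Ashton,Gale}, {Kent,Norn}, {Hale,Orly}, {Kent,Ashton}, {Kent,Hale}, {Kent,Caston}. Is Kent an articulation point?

Yes

Deleting Kent raises the number of components from 1 to 2, so Kent is a cut vertex.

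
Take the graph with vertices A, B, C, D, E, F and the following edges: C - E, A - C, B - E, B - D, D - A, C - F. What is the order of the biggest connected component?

Starting from A we can reach A, B, C, D, E, F. That is one component of size 6.
The largest has 6 vertices.

6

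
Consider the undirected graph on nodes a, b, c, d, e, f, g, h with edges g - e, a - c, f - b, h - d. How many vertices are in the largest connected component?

2

Starting from e we can reach e, g. That is one component of size 2.
Starting from b we can reach b, f. That is one component of size 2.
Starting from a we can reach a, c. That is one component of size 2.
Starting from d we can reach d, h. That is one component of size 2.
The largest has 2 vertices.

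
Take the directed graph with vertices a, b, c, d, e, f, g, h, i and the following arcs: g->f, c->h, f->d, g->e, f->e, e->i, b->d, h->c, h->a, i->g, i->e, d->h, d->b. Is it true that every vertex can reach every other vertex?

There is no directed path from a to b, so the graph is not strongly connected.

No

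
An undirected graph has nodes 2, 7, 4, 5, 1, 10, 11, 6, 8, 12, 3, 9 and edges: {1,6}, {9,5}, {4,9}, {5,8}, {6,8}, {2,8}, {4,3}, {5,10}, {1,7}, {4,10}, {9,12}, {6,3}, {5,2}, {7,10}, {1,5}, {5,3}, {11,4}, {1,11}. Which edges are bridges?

The edges on the cycle 1-11-4-9-5-1 are not bridges since each lies on that cycle.
But removing 9-12 disconnects 9 from 12 — this is a bridge.

12-9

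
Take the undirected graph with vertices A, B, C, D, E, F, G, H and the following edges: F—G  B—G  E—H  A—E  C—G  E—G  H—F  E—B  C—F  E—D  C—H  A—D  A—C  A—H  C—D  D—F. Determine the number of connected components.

1

Starting from A we can reach A, B, C, D, E, F, G, H. That is one component of size 8.
Total: 1 component.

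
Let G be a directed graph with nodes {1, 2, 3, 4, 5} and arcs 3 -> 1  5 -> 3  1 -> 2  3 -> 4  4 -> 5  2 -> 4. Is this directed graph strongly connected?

From 5 we can reach every vertex (1, 2, 3, 4, 5), and every vertex can reach 5 (1, 2, 3, 4, 5). So the whole graph is one strongly connected component.

Yes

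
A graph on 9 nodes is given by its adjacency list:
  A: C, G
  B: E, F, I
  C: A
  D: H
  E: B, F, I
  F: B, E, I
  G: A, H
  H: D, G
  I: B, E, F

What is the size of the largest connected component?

Starting from B we can reach B, E, F, I. That is one component of size 4.
Starting from A we can reach A, C, D, G, H. That is one component of size 5.
The largest has 5 vertices.

5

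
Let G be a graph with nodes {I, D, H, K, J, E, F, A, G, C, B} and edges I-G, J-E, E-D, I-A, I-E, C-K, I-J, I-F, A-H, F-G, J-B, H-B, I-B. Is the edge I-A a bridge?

No

After removing I-A, the path I-B-H-A still connects them, so the edge is not a bridge.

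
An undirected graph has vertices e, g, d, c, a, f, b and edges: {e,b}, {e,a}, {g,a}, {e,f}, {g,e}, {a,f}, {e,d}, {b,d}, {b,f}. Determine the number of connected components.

2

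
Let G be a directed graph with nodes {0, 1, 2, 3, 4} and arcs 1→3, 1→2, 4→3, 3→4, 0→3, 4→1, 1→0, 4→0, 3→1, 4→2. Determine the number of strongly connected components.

{0, 1, 3, 4} are all mutually reachable — one SCC of size 4.
{2} is an SCC by itself.
That gives 2 strongly connected components.

2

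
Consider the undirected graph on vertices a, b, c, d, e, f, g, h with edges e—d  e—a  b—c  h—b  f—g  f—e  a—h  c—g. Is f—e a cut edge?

After removing f—e, the path f-g-c-b-h-a-e still connects them, so the edge is not a bridge.

No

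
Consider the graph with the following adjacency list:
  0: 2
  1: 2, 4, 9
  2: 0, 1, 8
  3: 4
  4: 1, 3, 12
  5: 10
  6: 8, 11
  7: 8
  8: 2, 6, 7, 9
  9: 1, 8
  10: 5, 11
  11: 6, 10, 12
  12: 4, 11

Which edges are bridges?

0-2, 10-11, 10-5, 3-4, 7-8

The edges on the cycle 4-12-11-6-8-2-1-4 are not bridges since each lies on that cycle.
But removing 8-7 disconnects 8 from 7; removing 11-10 disconnects 11 from 10; removing 4-3 disconnects 4 from 3; removing 0-2 disconnects 0 from 2 — these are bridges.
In total 5 edges are bridges.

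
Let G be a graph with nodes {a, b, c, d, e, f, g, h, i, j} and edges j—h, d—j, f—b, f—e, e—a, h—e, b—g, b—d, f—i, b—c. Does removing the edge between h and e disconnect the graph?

After removing h—e, the path h-j-d-b-f-e still connects them, so the edge is not a bridge.

No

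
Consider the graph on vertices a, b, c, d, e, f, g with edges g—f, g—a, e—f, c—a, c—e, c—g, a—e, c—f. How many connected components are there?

b is isolated — a component by itself.
d is isolated — a component by itself.
Starting from a we can reach a, c, e, f, g. That is one component of size 5.
Total: 3 components.

3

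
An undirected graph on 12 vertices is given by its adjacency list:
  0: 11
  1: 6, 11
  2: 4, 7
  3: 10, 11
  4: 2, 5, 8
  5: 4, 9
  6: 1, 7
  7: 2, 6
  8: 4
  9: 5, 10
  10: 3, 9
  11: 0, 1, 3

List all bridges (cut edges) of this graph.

0-11, 4-8

The edges on the cycle 10-9-5-4-2-7-6-1-11-3-10 are not bridges since each lies on that cycle.
But removing 11-0 disconnects 11 from 0; removing 8-4 disconnects 8 from 4 — these are bridges.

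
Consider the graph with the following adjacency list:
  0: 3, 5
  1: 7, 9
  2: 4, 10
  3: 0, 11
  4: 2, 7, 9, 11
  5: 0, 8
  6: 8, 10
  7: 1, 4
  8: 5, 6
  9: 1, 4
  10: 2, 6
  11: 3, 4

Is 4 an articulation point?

Yes

Deleting 4 raises the number of components from 1 to 2, so 4 is a cut vertex.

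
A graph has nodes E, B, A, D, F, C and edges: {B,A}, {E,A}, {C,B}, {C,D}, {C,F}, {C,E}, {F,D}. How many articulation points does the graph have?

1

Removing C increases the component count from 1 to 2, so C is a cut vertex.
By contrast removing D leaves 1 component; it is not a cut vertex. No other vertex is a cut vertex either.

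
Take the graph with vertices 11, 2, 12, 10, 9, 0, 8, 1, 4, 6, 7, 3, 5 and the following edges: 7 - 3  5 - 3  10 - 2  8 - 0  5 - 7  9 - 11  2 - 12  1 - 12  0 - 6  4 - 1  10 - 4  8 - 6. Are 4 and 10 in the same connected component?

Yes

From 4 we can reach 1, 2, 4, 10, 12, which includes 10.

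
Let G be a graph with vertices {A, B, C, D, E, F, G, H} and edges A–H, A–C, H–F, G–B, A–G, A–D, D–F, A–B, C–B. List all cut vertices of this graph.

Removing A increases the component count from 2 to 3, so A is a cut vertex.
By contrast removing F leaves 2 components; it is not a cut vertex. No other vertex is a cut vertex either.

A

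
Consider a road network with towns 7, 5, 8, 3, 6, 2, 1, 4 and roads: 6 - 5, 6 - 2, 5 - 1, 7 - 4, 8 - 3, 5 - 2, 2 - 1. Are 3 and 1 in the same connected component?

No

The component containing 3 is {3, 8}, and 1 is not in it.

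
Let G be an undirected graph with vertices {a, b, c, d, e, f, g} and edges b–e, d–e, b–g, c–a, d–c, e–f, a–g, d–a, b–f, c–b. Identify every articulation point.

none

Removing a, for instance, still leaves 1 component. No single vertex removal increases the component count — the graph has no articulation points.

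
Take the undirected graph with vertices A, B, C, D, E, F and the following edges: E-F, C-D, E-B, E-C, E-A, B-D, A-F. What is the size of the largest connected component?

Starting from A we can reach A, B, C, D, E, F. That is one component of size 6.
The largest has 6 vertices.

6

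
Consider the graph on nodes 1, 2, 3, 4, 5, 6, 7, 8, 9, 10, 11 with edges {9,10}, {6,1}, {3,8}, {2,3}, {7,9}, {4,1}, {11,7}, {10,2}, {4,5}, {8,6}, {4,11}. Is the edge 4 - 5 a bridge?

Yes

Removing 4 - 5 leaves no path between 4 and 5: the component count goes from 1 to 2. So it is a bridge.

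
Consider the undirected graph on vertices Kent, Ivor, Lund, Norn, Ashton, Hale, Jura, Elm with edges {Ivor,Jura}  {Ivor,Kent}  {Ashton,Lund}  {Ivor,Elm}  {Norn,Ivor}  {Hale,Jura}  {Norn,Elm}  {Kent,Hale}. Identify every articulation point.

Removing Ivor increases the component count from 2 to 3, so Ivor is a cut vertex.
By contrast removing Ashton leaves 2 components; it is not a cut vertex. No other vertex is a cut vertex either.

Ivor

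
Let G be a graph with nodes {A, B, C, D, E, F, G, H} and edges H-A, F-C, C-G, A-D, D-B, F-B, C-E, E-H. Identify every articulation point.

C

Removing C increases the component count from 1 to 2, so C is a cut vertex.
By contrast removing F leaves 1 component; it is not a cut vertex. No other vertex is a cut vertex either.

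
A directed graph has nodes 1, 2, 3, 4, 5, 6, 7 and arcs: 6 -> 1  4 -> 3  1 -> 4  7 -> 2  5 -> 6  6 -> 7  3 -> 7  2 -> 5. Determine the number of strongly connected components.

{1, 2, 3, 4, 5, 6, 7} are all mutually reachable — one SCC of size 7.
That gives 1 strongly connected component.

1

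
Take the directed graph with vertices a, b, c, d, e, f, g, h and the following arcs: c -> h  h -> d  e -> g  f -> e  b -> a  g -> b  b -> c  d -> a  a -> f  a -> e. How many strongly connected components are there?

1

{a, b, c, d, e, f, g, h} are all mutually reachable — one SCC of size 8.
That gives 1 strongly connected component.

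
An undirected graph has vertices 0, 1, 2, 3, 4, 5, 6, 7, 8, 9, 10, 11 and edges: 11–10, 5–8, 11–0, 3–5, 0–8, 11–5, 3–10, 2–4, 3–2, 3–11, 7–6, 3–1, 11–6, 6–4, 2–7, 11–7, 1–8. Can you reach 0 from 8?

From 8 we can reach 0, 1, 2, 3, 4, 5, 6, 7, 8, 10, 11, which includes 0.

Yes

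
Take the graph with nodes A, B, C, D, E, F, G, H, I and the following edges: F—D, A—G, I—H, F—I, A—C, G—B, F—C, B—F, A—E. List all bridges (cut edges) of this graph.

The edges on the cycle A-G-B-F-C-A are not bridges since each lies on that cycle.
But removing D—F disconnects D from F; removing A—E disconnects A from E; removing F—I disconnects F from I; removing I—H disconnects I from H — these are bridges.

A-E, D-F, F-I, H-I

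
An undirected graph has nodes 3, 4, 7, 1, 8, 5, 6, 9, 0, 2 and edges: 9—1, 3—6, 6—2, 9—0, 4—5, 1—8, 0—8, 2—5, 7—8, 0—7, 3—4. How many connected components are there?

Starting from 0 we can reach 0, 1, 7, 8, 9. That is one component of size 5.
Starting from 2 we can reach 2, 3, 4, 5, 6. That is one component of size 5.
Total: 2 components.

2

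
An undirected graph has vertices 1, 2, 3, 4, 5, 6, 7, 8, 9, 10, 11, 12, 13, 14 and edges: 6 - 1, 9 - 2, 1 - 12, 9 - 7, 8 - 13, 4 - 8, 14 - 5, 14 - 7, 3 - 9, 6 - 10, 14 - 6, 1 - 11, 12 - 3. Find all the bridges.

1-11, 10-6, 13-8, 14-5, 2-9, 4-8

The edges on the cycle 14-6-1-12-3-9-7-14 are not bridges since each lies on that cycle.
But removing 4 - 8 disconnects 4 from 8; removing 6 - 10 disconnects 6 from 10; removing 8 - 13 disconnects 8 from 13; removing 1 - 11 disconnects 1 from 11 — these are bridges.
In total 6 edges are bridges.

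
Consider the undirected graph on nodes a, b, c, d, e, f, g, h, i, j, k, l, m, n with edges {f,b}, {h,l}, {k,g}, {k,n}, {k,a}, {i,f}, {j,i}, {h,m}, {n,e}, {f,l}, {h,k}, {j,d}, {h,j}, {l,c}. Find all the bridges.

The edges on the cycle h-j-i-f-l-h are not bridges since each lies on that cycle.
But removing g—k disconnects g from k; removing a—k disconnects a from k; removing n—e disconnects n from e; removing l—c disconnects l from c — these are bridges.
In total 9 edges are bridges.

a-k, b-f, c-l, d-j, e-n, g-k, h-k, h-m, k-n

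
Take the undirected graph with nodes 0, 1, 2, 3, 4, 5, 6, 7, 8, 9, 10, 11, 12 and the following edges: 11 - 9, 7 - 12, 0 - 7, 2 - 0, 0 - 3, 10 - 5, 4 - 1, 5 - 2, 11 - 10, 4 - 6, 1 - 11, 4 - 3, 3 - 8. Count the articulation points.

5

Removing 0 increases the component count from 1 to 2, so 0 is a cut vertex.
Removing 3 increases the component count from 1 to 2, so 3 is a cut vertex.
Removing 4 increases the component count from 1 to 2, so 4 is a cut vertex.
Likewise 7, 11 are cut vertices.
By contrast removing 5 leaves 1 component; it is not a cut vertex. No other vertex is a cut vertex either.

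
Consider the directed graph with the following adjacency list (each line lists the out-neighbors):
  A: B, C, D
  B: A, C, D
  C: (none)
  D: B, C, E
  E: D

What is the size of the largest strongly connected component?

{A, B, D, E} are all mutually reachable — one SCC of size 4.
{C} is an SCC by itself.
The largest has 4 vertices.

4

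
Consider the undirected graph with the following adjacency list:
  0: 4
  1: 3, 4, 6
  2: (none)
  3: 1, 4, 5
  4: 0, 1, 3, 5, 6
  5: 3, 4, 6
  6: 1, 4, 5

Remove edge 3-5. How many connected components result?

3 and 5 are still connected via 3-4-5, so the component count stays at 2.

2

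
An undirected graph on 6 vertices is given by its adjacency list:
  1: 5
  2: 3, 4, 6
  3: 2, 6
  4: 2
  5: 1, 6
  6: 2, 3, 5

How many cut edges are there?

3

The edges on the cycle 3-2-6-3 are not bridges since each lies on that cycle.
But removing 5-1 disconnects 5 from 1; removing 6-5 disconnects 6 from 5; removing 2-4 disconnects 2 from 4 — these are bridges.
That makes 3 bridges.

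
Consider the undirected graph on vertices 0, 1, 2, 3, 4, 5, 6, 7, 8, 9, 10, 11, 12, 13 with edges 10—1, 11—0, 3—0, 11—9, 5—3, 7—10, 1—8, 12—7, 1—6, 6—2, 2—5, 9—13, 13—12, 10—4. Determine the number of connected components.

1

Starting from 0 we can reach 0, 1, 2, 3, 4, 5, 6, 7, 8, 9, 10, 11, 12, 13. That is one component of size 14.
Total: 1 component.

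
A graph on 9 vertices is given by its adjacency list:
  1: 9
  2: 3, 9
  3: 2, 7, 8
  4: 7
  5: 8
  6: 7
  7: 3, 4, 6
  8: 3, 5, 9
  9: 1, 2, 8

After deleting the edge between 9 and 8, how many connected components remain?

1

9 and 8 are still connected via 9-2-3-8, so the component count stays at 1.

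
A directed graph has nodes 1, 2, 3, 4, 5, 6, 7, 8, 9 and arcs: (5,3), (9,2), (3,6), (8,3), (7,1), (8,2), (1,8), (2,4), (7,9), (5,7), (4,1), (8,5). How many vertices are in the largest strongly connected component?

7

{1, 2, 4, 5, 7, 8, 9} are all mutually reachable — one SCC of size 7.
{6} is an SCC by itself.
{3} is an SCC by itself.
The largest has 7 vertices.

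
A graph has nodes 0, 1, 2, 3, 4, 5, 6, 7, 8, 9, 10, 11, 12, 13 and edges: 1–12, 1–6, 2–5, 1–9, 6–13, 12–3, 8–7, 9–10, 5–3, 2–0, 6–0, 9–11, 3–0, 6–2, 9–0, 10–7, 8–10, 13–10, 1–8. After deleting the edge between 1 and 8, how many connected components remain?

2

1 and 8 are still connected via 1-9-10-8, so the component count stays at 2.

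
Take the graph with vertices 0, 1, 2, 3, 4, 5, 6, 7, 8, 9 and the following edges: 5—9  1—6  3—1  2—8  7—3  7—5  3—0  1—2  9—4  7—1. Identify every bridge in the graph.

0-3, 1-2, 1-6, 2-8, 4-9, 5-7, 5-9

The edges on the cycle 7-3-1-7 are not bridges since each lies on that cycle.
But removing 2—8 disconnects 2 from 8; removing 1—2 disconnects 1 from 2; removing 9—4 disconnects 9 from 4; removing 7—5 disconnects 7 from 5 — these are bridges.
In total 7 edges are bridges.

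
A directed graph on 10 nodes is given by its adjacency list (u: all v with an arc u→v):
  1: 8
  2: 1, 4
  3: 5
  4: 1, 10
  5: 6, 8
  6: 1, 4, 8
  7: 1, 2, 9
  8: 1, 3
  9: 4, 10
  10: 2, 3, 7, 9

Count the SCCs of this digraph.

{1, 2, 3, 4, 5, 6, 7, 8, 9, 10} are all mutually reachable — one SCC of size 10.
That gives 1 strongly connected component.

1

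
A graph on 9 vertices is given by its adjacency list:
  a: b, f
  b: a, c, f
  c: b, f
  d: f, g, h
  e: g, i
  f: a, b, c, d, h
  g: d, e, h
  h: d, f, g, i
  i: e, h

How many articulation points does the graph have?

Removing f increases the component count from 1 to 2, so f is a cut vertex.
By contrast removing b leaves 1 component; it is not a cut vertex. No other vertex is a cut vertex either.

1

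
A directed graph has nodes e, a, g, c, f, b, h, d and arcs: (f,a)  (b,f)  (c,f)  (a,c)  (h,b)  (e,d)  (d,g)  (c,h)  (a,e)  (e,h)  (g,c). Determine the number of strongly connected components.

1

{a, b, c, d, e, f, g, h} are all mutually reachable — one SCC of size 8.
That gives 1 strongly connected component.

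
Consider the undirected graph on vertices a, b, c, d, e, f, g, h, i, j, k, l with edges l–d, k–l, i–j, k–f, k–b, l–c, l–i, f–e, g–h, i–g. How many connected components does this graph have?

a is isolated — a component by itself.
Starting from b we can reach b, c, d, e, f, g, h, i, j, k, l. That is one component of size 11.
Total: 2 components.

2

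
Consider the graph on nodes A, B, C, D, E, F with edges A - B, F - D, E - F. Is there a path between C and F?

No

The component containing C is {C}, and F is not in it.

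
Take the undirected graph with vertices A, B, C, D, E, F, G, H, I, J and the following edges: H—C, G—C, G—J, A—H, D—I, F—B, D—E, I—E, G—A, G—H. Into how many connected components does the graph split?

Starting from B we can reach B, F. That is one component of size 2.
Starting from D we can reach D, E, I. That is one component of size 3.
Starting from A we can reach A, C, G, H, J. That is one component of size 5.
Total: 3 components.

3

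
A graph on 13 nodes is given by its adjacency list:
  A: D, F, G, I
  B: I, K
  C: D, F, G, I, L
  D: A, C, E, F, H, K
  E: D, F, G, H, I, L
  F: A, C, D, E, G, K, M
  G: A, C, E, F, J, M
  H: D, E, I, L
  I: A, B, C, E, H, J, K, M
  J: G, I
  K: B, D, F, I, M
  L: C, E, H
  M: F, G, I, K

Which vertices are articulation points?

none

Removing K, for instance, still leaves 1 component. No single vertex removal increases the component count — the graph has no articulation points.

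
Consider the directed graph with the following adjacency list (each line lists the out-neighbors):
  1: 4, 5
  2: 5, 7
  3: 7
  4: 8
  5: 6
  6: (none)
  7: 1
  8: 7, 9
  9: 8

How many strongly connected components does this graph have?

{1, 4, 7, 8, 9} are all mutually reachable — one SCC of size 5.
{5} is an SCC by itself.
{6} is an SCC by itself.
{3} is an SCC by itself.
{2} is an SCC by itself.
That gives 5 strongly connected components.

5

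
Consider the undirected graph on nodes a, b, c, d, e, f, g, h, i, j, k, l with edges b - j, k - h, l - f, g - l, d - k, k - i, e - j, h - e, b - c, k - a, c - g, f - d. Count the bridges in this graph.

The edges on the cycle b-c-g-l-f-d-k-h-e-j-b are not bridges since each lies on that cycle.
But removing a - k disconnects a from k; removing i - k disconnects i from k — these are bridges.
That makes 2 bridges.

2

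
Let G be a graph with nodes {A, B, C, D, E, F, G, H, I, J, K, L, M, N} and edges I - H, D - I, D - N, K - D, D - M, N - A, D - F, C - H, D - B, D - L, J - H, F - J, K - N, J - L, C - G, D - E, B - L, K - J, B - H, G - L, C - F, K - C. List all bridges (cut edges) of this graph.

The edges on the cycle K-D-N-K are not bridges since each lies on that cycle.
But removing D - E disconnects D from E; removing M - D disconnects M from D; removing A - N disconnects A from N — these are bridges.

A-N, D-E, D-M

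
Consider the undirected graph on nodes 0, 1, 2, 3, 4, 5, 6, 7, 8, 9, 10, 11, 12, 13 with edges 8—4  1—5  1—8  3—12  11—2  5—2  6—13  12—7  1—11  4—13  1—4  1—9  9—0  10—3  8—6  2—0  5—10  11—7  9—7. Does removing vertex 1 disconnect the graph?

Deleting 1 raises the number of components from 1 to 2, so 1 is a cut vertex.

Yes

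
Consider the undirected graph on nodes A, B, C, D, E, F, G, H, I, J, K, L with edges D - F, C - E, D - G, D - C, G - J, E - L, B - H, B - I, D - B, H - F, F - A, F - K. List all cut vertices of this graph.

B, C, D, E, F, G

Removing B increases the component count from 1 to 2, so B is a cut vertex.
Removing C increases the component count from 1 to 2, so C is a cut vertex.
Removing D increases the component count from 1 to 3, so D is a cut vertex.
Likewise E, F, G are cut vertices.
By contrast removing K leaves 1 component; it is not a cut vertex. No other vertex is a cut vertex either.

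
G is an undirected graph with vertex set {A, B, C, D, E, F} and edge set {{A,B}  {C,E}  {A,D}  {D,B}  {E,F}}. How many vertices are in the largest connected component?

Starting from A we can reach A, B, D. That is one component of size 3.
Starting from C we can reach C, E, F. That is one component of size 3.
The largest has 3 vertices.

3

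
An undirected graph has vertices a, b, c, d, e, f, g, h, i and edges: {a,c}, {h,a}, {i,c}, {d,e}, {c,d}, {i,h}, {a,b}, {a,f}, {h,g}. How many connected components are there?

Starting from a we can reach a, b, c, d, e, f, g, h, i. That is one component of size 9.
Total: 1 component.

1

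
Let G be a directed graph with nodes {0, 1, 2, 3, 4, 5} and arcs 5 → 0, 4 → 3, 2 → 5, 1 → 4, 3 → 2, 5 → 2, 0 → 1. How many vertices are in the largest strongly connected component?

6

{0, 1, 2, 3, 4, 5} are all mutually reachable — one SCC of size 6.
The largest has 6 vertices.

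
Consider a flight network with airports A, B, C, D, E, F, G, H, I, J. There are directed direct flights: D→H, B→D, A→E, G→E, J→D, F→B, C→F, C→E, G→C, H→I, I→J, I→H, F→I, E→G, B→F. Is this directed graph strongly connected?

No

There is no directed path from I to F, so the graph is not strongly connected.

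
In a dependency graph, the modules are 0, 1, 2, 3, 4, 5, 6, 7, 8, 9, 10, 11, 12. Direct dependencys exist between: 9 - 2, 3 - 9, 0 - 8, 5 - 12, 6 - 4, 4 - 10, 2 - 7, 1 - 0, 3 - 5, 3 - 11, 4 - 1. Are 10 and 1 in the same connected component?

From 10 we can reach 0, 1, 4, 6, 8, 10, which includes 1.

Yes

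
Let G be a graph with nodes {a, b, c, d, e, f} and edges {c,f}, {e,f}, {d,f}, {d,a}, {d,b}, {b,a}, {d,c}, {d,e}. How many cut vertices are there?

1

Removing d increases the component count from 1 to 2, so d is a cut vertex.
By contrast removing f leaves 1 component; it is not a cut vertex. No other vertex is a cut vertex either.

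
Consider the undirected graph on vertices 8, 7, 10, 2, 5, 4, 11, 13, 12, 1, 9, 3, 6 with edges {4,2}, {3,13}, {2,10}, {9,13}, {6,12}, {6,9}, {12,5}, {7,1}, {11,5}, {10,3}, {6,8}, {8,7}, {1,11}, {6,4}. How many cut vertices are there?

1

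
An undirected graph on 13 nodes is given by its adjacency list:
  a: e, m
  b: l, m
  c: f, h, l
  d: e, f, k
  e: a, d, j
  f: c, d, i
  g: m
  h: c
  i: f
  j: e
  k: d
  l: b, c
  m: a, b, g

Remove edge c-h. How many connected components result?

2

Before removal there is 1 component.
c-h is a bridge — removing it separates c's side from h's side.
After removal: 2 components.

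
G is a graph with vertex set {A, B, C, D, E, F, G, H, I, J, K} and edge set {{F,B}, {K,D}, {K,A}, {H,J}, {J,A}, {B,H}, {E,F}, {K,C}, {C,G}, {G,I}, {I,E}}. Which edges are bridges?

D-K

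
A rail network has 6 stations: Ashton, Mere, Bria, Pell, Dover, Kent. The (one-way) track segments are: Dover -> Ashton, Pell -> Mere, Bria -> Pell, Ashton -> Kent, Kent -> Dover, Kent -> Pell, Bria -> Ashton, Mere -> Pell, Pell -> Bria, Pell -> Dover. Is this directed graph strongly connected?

Yes

From Ashton we can reach every vertex (Bria, Kent, Mere, Pell, Dover, Ashton), and every vertex can reach Ashton (Bria, Kent, Mere, Pell, Dover, Ashton). So the whole graph is one strongly connected component.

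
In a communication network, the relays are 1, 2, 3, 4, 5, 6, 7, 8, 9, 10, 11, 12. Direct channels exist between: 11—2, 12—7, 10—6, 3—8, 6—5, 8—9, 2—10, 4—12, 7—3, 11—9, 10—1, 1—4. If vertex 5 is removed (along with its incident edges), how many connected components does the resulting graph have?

With 5 gone, the remaining components are: {1, 2, 3, 4, 6, 7, 8, 9, 10, 11, 12}.
That is 1 component.

1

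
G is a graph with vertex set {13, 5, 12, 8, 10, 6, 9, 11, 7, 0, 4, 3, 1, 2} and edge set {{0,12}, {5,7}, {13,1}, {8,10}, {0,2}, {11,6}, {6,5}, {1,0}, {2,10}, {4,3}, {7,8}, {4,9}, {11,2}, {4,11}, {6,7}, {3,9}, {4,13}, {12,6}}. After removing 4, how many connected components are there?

With 4 gone, the remaining components are: {3, 9}; {0, 1, 2, 5, 6, 7, 8, 10, 11, 12, 13}.
That is 2 components.

2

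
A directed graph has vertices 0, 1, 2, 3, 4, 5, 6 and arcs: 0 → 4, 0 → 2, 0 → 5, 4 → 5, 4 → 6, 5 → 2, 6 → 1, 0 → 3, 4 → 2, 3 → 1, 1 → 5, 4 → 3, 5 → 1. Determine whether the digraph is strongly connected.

No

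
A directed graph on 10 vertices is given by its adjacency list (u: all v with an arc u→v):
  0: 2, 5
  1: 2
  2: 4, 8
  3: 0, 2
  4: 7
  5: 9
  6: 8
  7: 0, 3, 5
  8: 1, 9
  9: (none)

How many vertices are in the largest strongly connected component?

7

{0, 1, 2, 3, 4, 7, 8} are all mutually reachable — one SCC of size 7.
{5} is an SCC by itself.
{9} is an SCC by itself.
{6} is an SCC by itself.
The largest has 7 vertices.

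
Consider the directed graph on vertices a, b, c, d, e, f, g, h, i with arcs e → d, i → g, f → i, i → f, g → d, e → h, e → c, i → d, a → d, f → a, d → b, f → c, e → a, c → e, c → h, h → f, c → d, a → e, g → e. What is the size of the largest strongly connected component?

7

{a, c, e, f, g, h, i} are all mutually reachable — one SCC of size 7.
{b} is an SCC by itself.
{d} is an SCC by itself.
The largest has 7 vertices.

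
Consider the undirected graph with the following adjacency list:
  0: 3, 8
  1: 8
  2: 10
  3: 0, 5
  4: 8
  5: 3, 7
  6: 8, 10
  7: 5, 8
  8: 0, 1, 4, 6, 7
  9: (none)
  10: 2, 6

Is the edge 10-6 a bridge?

Yes

Removing 10-6 leaves no path between 10 and 6: the component count goes from 2 to 3. So it is a bridge.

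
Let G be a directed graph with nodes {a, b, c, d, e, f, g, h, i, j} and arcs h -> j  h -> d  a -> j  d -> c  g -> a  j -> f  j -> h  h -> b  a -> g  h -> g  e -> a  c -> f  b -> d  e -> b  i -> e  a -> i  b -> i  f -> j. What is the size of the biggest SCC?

10

{a, b, c, d, e, f, g, h, i, j} are all mutually reachable — one SCC of size 10.
The largest has 10 vertices.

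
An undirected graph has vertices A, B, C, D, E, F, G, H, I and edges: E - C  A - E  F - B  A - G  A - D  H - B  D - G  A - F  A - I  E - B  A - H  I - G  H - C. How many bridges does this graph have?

The edges on the cycle A-I-G-A are not bridges since each lies on that cycle.
Every edge lies on some cycle, so there are no bridges.

0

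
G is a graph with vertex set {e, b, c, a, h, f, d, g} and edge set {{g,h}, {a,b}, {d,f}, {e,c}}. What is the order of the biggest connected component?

2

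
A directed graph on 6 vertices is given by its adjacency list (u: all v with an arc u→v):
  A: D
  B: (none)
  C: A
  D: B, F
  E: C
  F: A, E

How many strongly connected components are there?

{A, C, D, E, F} are all mutually reachable — one SCC of size 5.
{B} is an SCC by itself.
That gives 2 strongly connected components.

2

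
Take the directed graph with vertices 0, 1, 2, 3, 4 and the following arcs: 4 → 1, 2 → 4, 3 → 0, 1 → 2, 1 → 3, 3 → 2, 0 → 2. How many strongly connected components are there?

1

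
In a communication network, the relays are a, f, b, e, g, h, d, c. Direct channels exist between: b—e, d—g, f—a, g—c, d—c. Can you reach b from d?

The component containing d is {c, d, g}, and b is not in it.

No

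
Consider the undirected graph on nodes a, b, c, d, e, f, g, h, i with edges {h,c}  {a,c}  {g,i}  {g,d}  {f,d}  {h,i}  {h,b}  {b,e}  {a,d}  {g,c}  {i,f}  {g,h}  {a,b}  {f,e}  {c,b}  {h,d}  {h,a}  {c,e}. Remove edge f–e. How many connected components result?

1

f and e are still connected via f-i-g-c-e, so the component count stays at 1.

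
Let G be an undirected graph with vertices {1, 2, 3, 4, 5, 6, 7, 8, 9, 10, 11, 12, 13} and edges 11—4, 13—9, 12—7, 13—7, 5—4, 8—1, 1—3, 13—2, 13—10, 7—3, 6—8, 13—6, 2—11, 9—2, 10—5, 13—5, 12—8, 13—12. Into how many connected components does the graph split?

1

Starting from 1 we can reach 1, 2, 3, 4, 5, 6, 7, 8, 9, 10, 11, 12, 13. That is one component of size 13.
Total: 1 component.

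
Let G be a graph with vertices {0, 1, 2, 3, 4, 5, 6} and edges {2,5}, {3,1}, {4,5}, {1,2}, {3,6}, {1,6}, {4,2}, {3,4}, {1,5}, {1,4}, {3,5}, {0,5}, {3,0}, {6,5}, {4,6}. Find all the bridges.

The edges on the cycle 1-4-2-1 are not bridges since each lies on that cycle.
Every edge lies on some cycle, so there are no bridges.

none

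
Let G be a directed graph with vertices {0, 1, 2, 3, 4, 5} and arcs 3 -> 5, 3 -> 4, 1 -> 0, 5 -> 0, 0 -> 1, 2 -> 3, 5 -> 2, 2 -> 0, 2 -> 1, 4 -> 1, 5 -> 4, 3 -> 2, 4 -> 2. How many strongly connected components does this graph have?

2

{2, 3, 4, 5} are all mutually reachable — one SCC of size 4.
{0, 1} are all mutually reachable — one SCC of size 2.
That gives 2 strongly connected components.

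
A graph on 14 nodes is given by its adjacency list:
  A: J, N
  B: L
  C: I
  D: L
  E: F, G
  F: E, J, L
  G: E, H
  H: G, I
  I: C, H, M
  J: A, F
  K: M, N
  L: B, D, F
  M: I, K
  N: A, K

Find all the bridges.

The edges on the cycle G-H-I-M-K-N-A-J-F-E-G are not bridges since each lies on that cycle.
But removing F-L disconnects F from L; removing L-B disconnects L from B; removing L-D disconnects L from D; removing I-C disconnects I from C — these are bridges.

B-L, C-I, D-L, F-L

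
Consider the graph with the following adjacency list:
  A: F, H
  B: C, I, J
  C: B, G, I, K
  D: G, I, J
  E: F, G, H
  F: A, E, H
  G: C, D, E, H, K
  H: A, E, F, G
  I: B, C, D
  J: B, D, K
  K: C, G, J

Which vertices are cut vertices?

G

Removing G increases the component count from 1 to 2, so G is a cut vertex.
By contrast removing B leaves 1 component; it is not a cut vertex. No other vertex is a cut vertex either.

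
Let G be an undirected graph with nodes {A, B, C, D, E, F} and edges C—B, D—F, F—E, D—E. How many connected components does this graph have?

3

A is isolated — a component by itself.
Starting from B we can reach B, C. That is one component of size 2.
Starting from D we can reach D, E, F. That is one component of size 3.
Total: 3 components.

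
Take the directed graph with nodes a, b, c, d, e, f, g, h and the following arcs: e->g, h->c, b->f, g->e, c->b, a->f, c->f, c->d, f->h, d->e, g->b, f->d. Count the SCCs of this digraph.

{b, c, d, e, f, g, h} are all mutually reachable — one SCC of size 7.
{a} is an SCC by itself.
That gives 2 strongly connected components.

2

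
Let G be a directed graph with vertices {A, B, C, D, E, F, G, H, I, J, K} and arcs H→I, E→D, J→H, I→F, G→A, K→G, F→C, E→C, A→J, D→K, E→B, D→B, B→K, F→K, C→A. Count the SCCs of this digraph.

4

{A, C, F, G, H, I, J, K} are all mutually reachable — one SCC of size 8.
{D} is an SCC by itself.
{E} is an SCC by itself.
{B} is an SCC by itself.
That gives 4 strongly connected components.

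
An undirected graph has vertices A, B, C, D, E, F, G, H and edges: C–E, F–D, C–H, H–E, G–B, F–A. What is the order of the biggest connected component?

Starting from B we can reach B, G. That is one component of size 2.
Starting from A we can reach A, D, F. That is one component of size 3.
Starting from C we can reach C, E, H. That is one component of size 3.
The largest has 3 vertices.

3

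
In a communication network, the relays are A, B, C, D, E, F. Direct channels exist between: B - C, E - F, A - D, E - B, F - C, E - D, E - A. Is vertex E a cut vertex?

Yes

Deleting E raises the number of components from 1 to 2, so E is a cut vertex.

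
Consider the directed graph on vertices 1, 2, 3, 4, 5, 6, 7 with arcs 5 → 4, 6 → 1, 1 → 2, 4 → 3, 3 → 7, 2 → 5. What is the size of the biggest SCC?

1

{7} is an SCC by itself.
{6} is an SCC by itself.
{5} is an SCC by itself.
{3} is an SCC by itself.
{2} is an SCC by itself.
(and 2 more singleton SCCs)
The largest has 1 vertex.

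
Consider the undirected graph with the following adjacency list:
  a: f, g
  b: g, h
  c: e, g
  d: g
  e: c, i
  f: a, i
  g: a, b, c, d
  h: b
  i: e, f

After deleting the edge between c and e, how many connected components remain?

c and e are still connected via c-g-a-f-i-e, so the component count stays at 1.

1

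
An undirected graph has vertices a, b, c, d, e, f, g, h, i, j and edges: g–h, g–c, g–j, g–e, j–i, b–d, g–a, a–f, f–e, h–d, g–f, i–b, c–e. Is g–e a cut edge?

After removing g–e, the path g-c-e still connects them, so the edge is not a bridge.

No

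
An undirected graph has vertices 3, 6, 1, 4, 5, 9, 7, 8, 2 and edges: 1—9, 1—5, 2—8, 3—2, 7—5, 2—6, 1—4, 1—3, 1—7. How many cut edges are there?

The edges on the cycle 1-7-5-1 are not bridges since each lies on that cycle.
But removing 4—1 disconnects 4 from 1; removing 2—6 disconnects 2 from 6; removing 2—3 disconnects 2 from 3; removing 2—8 disconnects 2 from 8 — these are bridges.
In total 6 edges are bridges.

6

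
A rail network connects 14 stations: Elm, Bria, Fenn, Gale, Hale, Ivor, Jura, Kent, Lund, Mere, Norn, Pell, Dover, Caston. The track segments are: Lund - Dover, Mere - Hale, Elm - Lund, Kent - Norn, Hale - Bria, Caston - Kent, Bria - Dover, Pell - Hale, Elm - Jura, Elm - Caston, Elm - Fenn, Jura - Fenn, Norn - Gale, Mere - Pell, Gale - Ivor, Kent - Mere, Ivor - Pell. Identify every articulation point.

Elm

Removing Elm increases the component count from 1 to 2, so Elm is a cut vertex.
By contrast removing Mere leaves 1 component; it is not a cut vertex. No other vertex is a cut vertex either.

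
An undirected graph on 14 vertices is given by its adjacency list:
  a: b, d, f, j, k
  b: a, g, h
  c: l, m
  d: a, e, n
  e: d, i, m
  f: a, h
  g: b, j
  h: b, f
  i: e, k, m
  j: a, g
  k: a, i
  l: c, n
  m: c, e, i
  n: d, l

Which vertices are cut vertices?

a

Removing a increases the component count from 1 to 2, so a is a cut vertex.
By contrast removing c leaves 1 component; it is not a cut vertex. No other vertex is a cut vertex either.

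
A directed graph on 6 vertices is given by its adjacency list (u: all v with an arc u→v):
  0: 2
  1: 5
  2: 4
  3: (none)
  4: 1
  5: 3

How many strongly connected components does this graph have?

{0} is an SCC by itself.
{5} is an SCC by itself.
{4} is an SCC by itself.
{3} is an SCC by itself.
{1} is an SCC by itself.
(and 1 more singleton SCC)
That gives 6 strongly connected components.

6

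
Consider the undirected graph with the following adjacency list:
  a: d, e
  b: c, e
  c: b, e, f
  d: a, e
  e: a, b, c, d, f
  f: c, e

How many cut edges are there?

The edges on the cycle e-d-a-e are not bridges since each lies on that cycle.
Every edge lies on some cycle, so there are no bridges.

0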